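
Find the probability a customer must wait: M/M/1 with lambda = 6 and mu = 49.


P(wait) = rho = lambda/mu = 6/49 = 0.1224

0.1224


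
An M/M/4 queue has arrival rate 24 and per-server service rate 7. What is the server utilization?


rho = lambda/(c*mu) = 24/(4*7) = 0.8571

0.8571


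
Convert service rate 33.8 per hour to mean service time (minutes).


Mean service time = 60/mu = 60/33.8 = 1.78 minutes

1.78 minutes


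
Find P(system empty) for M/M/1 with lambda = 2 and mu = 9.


P0 = 1 - rho = 1 - 2/9 = 0.7778

0.7778


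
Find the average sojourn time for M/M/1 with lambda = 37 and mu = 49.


W = 1/(mu - lambda) = 1/(49 - 37) = 0.0833 hours

0.0833 hours


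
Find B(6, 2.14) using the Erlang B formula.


B(N,A) = (A^N/N!) / sum(A^k/k!, k=0..N) with N=6, A=2.14 = 0.0158

0.0158


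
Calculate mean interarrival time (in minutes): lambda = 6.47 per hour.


Mean interarrival time = 60/lambda = 60/6.47 = 9.27 minutes

9.27 minutes


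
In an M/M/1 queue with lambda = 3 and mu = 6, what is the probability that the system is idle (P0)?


P0 = 1 - rho = 1 - 3/6 = 0.5

0.5


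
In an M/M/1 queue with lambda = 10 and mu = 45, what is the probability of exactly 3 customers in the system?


rho = 10/45; P(n) = (1-rho)*rho^n = (1-10/45)*(10/45)^3 = 0.0085

0.0085


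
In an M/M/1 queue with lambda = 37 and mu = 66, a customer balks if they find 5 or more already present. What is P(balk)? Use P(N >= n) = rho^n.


P(N >= 5) = rho^5 = (37/66)^5 = 0.0554

0.0554


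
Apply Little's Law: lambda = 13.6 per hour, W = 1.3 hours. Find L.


L = lambda * W = 13.6 * 1.3 = 17.68

17.68


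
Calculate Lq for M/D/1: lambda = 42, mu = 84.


M/D/1: Lq = rho^2 / (2*(1-rho)) where rho = 42/84; Lq = 0.25

0.25


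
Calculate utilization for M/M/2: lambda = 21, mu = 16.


rho = lambda/(c*mu) = 21/(2*16) = 0.6563

0.6563


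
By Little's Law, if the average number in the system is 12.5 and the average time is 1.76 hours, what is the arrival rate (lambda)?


lambda = L / W = 12.5 / 1.76 = 7.1 per hour

7.1 per hour


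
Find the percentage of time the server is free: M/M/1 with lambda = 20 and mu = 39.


Idle fraction = (1 - rho) * 100 = (1 - 20/39) * 100 = 48.7%

48.7%


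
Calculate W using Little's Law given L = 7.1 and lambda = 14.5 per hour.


W = L / lambda = 7.1 / 14.5 = 0.4897 hours

0.4897 hours


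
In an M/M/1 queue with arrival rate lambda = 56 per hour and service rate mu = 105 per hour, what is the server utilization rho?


rho = lambda/mu = 56/105 = 0.5333

0.5333


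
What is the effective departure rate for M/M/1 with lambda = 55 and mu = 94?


For a stable queue (lambda < mu), throughput = lambda = 55 per hour

55 per hour


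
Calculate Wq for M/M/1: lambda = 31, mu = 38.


rho = 31/38; Wq = rho/(mu - lambda) = 0.1165 hours

0.1165 hours


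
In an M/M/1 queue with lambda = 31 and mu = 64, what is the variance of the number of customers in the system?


rho = 31/64; Var(N) = rho/(1-rho)^2 = 1.82

1.82


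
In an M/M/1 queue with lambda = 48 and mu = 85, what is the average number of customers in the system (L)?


rho = 48/85; L = rho/(1-rho) = 1.3

1.3


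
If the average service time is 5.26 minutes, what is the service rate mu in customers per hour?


mu = 60 / avg_service_time = 60 / 5.26 = 11.41 per hour

11.41 per hour


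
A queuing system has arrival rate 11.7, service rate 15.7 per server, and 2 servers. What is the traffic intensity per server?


rho = lambda / (c * mu) = 11.7 / (2 * 15.7) = 0.3726

0.3726


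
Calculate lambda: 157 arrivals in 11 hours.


lambda = total arrivals / time = 157 / 11 = 14.27 per hour

14.27 per hour


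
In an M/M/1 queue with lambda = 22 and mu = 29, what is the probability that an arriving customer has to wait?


P(wait) = rho = lambda/mu = 22/29 = 0.7586

0.7586


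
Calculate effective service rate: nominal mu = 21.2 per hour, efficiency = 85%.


Effective rate = mu * efficiency = 21.2 * 0.85 = 18.02 per hour

18.02 per hour


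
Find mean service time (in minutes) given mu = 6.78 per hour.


Mean service time = 60/mu = 60/6.78 = 8.85 minutes

8.85 minutes


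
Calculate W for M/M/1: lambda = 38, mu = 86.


W = 1/(mu - lambda) = 1/(86 - 38) = 0.0208 hours

0.0208 hours


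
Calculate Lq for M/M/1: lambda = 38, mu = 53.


rho = 38/53; Lq = rho^2/(1-rho) = 1.82

1.82


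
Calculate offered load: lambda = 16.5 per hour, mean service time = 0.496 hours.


Offered load a = lambda * E[S] = 16.5 * 0.496 = 8.18 Erlangs

8.18 Erlangs


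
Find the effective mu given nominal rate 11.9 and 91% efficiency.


Effective rate = mu * efficiency = 11.9 * 0.91 = 10.83 per hour

10.83 per hour


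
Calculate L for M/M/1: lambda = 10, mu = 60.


rho = 10/60; L = rho/(1-rho) = 0.2

0.2


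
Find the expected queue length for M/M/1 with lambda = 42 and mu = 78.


rho = 42/78; Lq = rho^2/(1-rho) = 0.63

0.63


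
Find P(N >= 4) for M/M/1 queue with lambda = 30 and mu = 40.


P(N >= 4) = rho^4 = (30/40)^4 = 0.3164

0.3164


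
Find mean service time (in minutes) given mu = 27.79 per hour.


Mean service time = 60/mu = 60/27.79 = 2.16 minutes

2.16 minutes


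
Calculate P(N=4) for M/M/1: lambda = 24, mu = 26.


rho = 24/26; P(n) = (1-rho)*rho^n = (1-24/26)*(24/26)^4 = 0.0558

0.0558


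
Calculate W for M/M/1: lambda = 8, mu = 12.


W = 1/(mu - lambda) = 1/(12 - 8) = 0.25 hours

0.25 hours


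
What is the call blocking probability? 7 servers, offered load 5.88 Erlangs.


B(N,A) = (A^N/N!) / sum(A^k/k!, k=0..N) with N=7, A=5.88 = 0.1772

0.1772


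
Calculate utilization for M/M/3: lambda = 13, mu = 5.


rho = lambda/(c*mu) = 13/(3*5) = 0.8667

0.8667


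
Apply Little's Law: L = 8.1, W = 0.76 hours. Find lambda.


lambda = L / W = 8.1 / 0.76 = 10.66 per hour

10.66 per hour


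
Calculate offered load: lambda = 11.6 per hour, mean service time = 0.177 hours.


Offered load a = lambda * E[S] = 11.6 * 0.177 = 2.05 Erlangs

2.05 Erlangs


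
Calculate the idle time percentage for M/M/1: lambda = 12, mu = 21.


Idle fraction = (1 - rho) * 100 = (1 - 12/21) * 100 = 42.9%

42.9%


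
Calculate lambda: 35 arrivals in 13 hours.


lambda = total arrivals / time = 35 / 13 = 2.69 per hour

2.69 per hour


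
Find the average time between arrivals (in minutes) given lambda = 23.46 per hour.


Mean interarrival time = 60/lambda = 60/23.46 = 2.56 minutes

2.56 minutes


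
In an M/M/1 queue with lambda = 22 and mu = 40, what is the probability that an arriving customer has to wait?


P(wait) = rho = lambda/mu = 22/40 = 0.55

0.55


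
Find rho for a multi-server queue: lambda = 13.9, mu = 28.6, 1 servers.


rho = lambda / (c * mu) = 13.9 / (1 * 28.6) = 0.486

0.486


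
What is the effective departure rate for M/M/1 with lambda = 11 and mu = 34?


For a stable queue (lambda < mu), throughput = lambda = 11 per hour

11 per hour


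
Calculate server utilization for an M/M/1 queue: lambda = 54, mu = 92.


rho = lambda/mu = 54/92 = 0.587

0.587


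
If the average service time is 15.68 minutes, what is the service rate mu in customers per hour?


mu = 60 / avg_service_time = 60 / 15.68 = 3.83 per hour

3.83 per hour


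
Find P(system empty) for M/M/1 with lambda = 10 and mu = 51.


P0 = 1 - rho = 1 - 10/51 = 0.8039

0.8039


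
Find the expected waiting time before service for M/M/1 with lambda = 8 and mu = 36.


rho = 8/36; Wq = rho/(mu - lambda) = 0.0079 hours

0.0079 hours


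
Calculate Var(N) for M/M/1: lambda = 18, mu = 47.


rho = 18/47; Var(N) = rho/(1-rho)^2 = 1.01

1.01


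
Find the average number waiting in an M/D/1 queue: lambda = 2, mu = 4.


M/D/1: Lq = rho^2 / (2*(1-rho)) where rho = 2/4; Lq = 0.25

0.25


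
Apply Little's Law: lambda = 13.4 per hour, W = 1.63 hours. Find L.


L = lambda * W = 13.4 * 1.63 = 21.84

21.84


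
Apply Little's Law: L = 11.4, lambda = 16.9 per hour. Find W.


W = L / lambda = 11.4 / 16.9 = 0.6746 hours

0.6746 hours


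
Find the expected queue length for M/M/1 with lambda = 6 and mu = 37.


rho = 6/37; Lq = rho^2/(1-rho) = 0.03

0.03


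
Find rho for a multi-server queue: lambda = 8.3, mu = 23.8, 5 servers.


rho = lambda / (c * mu) = 8.3 / (5 * 23.8) = 0.0697

0.0697


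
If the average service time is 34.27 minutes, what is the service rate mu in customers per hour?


mu = 60 / avg_service_time = 60 / 34.27 = 1.75 per hour

1.75 per hour


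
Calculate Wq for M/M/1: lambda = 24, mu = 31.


rho = 24/31; Wq = rho/(mu - lambda) = 0.1106 hours

0.1106 hours


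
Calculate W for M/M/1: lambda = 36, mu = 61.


W = 1/(mu - lambda) = 1/(61 - 36) = 0.04 hours

0.04 hours


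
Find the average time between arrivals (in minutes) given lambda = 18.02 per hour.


Mean interarrival time = 60/lambda = 60/18.02 = 3.33 minutes

3.33 minutes


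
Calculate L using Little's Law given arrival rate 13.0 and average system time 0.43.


L = lambda * W = 13.0 * 0.43 = 5.59

5.59


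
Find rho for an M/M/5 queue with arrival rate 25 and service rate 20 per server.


rho = lambda/(c*mu) = 25/(5*20) = 0.25

0.25


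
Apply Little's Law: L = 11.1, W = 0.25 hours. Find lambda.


lambda = L / W = 11.1 / 0.25 = 44.4 per hour

44.4 per hour


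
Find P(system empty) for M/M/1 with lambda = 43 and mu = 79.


P0 = 1 - rho = 1 - 43/79 = 0.4557

0.4557


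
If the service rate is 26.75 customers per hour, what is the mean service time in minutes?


Mean service time = 60/mu = 60/26.75 = 2.24 minutes

2.24 minutes


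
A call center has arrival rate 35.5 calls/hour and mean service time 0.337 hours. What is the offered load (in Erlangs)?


Offered load a = lambda * E[S] = 35.5 * 0.337 = 11.96 Erlangs

11.96 Erlangs


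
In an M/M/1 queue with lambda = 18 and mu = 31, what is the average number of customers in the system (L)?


rho = 18/31; L = rho/(1-rho) = 1.38

1.38


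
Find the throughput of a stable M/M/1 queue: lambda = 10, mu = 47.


For a stable queue (lambda < mu), throughput = lambda = 10 per hour

10 per hour


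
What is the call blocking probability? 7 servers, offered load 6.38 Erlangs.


B(N,A) = (A^N/N!) / sum(A^k/k!, k=0..N) with N=7, A=6.38 = 0.2097

0.2097


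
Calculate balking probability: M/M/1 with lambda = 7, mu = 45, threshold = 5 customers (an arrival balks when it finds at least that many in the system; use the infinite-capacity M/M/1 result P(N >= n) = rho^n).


P(N >= 5) = rho^5 = (7/45)^5 = 0.0001

0.0001


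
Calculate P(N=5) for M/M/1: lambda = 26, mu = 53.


rho = 26/53; P(n) = (1-rho)*rho^n = (1-26/53)*(26/53)^5 = 0.0145

0.0145


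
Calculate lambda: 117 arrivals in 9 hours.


lambda = total arrivals / time = 117 / 9 = 13.0 per hour

13.0 per hour


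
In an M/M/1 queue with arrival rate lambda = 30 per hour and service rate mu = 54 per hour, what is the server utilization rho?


rho = lambda/mu = 30/54 = 0.5556

0.5556


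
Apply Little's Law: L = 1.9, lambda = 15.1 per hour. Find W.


W = L / lambda = 1.9 / 15.1 = 0.1258 hours

0.1258 hours


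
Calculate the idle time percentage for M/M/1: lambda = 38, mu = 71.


Idle fraction = (1 - rho) * 100 = (1 - 38/71) * 100 = 46.5%

46.5%


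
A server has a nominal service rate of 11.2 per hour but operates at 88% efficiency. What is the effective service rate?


Effective rate = mu * efficiency = 11.2 * 0.88 = 9.86 per hour

9.86 per hour


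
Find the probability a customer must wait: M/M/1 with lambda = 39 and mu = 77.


P(wait) = rho = lambda/mu = 39/77 = 0.5065

0.5065


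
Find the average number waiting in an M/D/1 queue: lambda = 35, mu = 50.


M/D/1: Lq = rho^2 / (2*(1-rho)) where rho = 35/50; Lq = 0.82

0.82


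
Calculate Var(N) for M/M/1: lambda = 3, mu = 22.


rho = 3/22; Var(N) = rho/(1-rho)^2 = 0.18

0.18


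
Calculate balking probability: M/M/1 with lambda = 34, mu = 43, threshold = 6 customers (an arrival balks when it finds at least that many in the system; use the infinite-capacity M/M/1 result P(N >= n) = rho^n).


P(N >= 6) = rho^6 = (34/43)^6 = 0.2444

0.2444


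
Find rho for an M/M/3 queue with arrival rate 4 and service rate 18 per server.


rho = lambda/(c*mu) = 4/(3*18) = 0.0741

0.0741


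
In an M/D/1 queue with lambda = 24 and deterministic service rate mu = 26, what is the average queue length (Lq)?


M/D/1: Lq = rho^2 / (2*(1-rho)) where rho = 24/26; Lq = 5.54

5.54


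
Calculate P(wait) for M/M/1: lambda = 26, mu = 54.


P(wait) = rho = lambda/mu = 26/54 = 0.4815

0.4815


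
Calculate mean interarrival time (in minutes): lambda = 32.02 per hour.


Mean interarrival time = 60/lambda = 60/32.02 = 1.87 minutes

1.87 minutes


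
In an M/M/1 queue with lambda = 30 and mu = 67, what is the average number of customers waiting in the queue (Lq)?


rho = 30/67; Lq = rho^2/(1-rho) = 0.36

0.36


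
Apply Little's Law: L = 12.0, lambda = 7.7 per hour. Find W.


W = L / lambda = 12.0 / 7.7 = 1.5584 hours

1.5584 hours


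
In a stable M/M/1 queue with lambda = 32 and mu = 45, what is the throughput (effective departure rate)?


For a stable queue (lambda < mu), throughput = lambda = 32 per hour

32 per hour


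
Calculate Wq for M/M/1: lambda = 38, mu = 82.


rho = 38/82; Wq = rho/(mu - lambda) = 0.0105 hours

0.0105 hours


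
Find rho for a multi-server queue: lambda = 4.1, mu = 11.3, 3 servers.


rho = lambda / (c * mu) = 4.1 / (3 * 11.3) = 0.1209

0.1209


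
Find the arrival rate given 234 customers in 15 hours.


lambda = total arrivals / time = 234 / 15 = 15.6 per hour

15.6 per hour


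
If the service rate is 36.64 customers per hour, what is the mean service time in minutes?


Mean service time = 60/mu = 60/36.64 = 1.64 minutes

1.64 minutes


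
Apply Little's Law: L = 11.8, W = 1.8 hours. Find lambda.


lambda = L / W = 11.8 / 1.8 = 6.56 per hour

6.56 per hour


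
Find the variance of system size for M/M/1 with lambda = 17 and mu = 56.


rho = 17/56; Var(N) = rho/(1-rho)^2 = 0.63

0.63


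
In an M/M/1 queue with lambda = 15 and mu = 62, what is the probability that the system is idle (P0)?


P0 = 1 - rho = 1 - 15/62 = 0.7581

0.7581


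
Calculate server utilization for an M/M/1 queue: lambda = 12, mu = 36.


rho = lambda/mu = 12/36 = 0.3333

0.3333


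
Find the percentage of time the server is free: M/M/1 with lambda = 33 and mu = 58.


Idle fraction = (1 - rho) * 100 = (1 - 33/58) * 100 = 43.1%

43.1%


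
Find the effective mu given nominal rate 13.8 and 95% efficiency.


Effective rate = mu * efficiency = 13.8 * 0.95 = 13.11 per hour

13.11 per hour


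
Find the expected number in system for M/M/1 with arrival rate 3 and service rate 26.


rho = 3/26; L = rho/(1-rho) = 0.13

0.13


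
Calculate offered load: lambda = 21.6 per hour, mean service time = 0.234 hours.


Offered load a = lambda * E[S] = 21.6 * 0.234 = 5.05 Erlangs

5.05 Erlangs


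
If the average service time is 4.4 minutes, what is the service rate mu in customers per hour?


mu = 60 / avg_service_time = 60 / 4.4 = 13.64 per hour

13.64 per hour


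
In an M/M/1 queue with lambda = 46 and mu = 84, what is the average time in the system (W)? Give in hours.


W = 1/(mu - lambda) = 1/(84 - 46) = 0.0263 hours

0.0263 hours


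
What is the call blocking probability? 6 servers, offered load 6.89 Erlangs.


B(N,A) = (A^N/N!) / sum(A^k/k!, k=0..N) with N=6, A=6.89 = 0.3244

0.3244


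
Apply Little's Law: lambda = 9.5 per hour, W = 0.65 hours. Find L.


L = lambda * W = 9.5 * 0.65 = 6.18

6.18


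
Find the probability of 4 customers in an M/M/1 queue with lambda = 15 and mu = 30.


rho = 15/30; P(n) = (1-rho)*rho^n = (1-15/30)*(15/30)^4 = 0.0313

0.0313


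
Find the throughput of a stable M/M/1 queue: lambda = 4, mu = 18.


For a stable queue (lambda < mu), throughput = lambda = 4 per hour

4 per hour


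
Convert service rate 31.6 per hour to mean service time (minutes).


Mean service time = 60/mu = 60/31.6 = 1.9 minutes

1.9 minutes


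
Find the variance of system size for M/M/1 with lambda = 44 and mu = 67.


rho = 44/67; Var(N) = rho/(1-rho)^2 = 5.57

5.57


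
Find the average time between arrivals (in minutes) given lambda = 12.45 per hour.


Mean interarrival time = 60/lambda = 60/12.45 = 4.82 minutes

4.82 minutes


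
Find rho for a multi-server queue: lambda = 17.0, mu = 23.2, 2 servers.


rho = lambda / (c * mu) = 17.0 / (2 * 23.2) = 0.3664

0.3664


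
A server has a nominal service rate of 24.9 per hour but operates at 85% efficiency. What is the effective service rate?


Effective rate = mu * efficiency = 24.9 * 0.85 = 21.17 per hour

21.17 per hour


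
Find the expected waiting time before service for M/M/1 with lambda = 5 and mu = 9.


rho = 5/9; Wq = rho/(mu - lambda) = 0.1389 hours

0.1389 hours


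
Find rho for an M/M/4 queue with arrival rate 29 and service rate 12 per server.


rho = lambda/(c*mu) = 29/(4*12) = 0.6042

0.6042


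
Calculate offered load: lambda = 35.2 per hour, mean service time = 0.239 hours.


Offered load a = lambda * E[S] = 35.2 * 0.239 = 8.41 Erlangs

8.41 Erlangs


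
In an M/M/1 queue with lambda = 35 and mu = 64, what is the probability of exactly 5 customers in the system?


rho = 35/64; P(n) = (1-rho)*rho^n = (1-35/64)*(35/64)^5 = 0.0222

0.0222


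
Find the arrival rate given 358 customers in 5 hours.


lambda = total arrivals / time = 358 / 5 = 71.6 per hour

71.6 per hour


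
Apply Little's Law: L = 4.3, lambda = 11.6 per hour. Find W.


W = L / lambda = 4.3 / 11.6 = 0.3707 hours

0.3707 hours


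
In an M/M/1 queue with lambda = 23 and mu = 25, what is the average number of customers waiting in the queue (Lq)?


rho = 23/25; Lq = rho^2/(1-rho) = 10.58

10.58


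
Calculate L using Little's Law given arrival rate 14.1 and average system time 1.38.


L = lambda * W = 14.1 * 1.38 = 19.46

19.46


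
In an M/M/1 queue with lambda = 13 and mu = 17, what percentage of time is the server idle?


Idle fraction = (1 - rho) * 100 = (1 - 13/17) * 100 = 23.5%

23.5%


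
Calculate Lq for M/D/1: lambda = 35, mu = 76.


M/D/1: Lq = rho^2 / (2*(1-rho)) where rho = 35/76; Lq = 0.2

0.2


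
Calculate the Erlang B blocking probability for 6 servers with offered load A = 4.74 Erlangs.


B(N,A) = (A^N/N!) / sum(A^k/k!, k=0..N) with N=6, A=4.74 = 0.1723

0.1723


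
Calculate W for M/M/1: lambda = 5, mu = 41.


W = 1/(mu - lambda) = 1/(41 - 5) = 0.0278 hours

0.0278 hours


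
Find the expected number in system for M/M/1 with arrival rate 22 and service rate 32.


rho = 22/32; L = rho/(1-rho) = 2.2

2.2


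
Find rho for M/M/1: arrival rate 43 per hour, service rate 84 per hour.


rho = lambda/mu = 43/84 = 0.5119

0.5119


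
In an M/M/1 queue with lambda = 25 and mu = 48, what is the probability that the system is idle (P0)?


P0 = 1 - rho = 1 - 25/48 = 0.4792

0.4792


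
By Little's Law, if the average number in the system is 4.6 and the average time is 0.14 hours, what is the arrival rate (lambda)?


lambda = L / W = 4.6 / 0.14 = 32.86 per hour

32.86 per hour


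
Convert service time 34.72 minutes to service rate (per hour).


mu = 60 / avg_service_time = 60 / 34.72 = 1.73 per hour

1.73 per hour


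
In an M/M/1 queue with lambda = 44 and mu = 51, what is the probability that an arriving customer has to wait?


P(wait) = rho = lambda/mu = 44/51 = 0.8627

0.8627


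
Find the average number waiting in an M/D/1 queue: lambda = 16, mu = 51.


M/D/1: Lq = rho^2 / (2*(1-rho)) where rho = 16/51; Lq = 0.07

0.07


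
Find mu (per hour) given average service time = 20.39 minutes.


mu = 60 / avg_service_time = 60 / 20.39 = 2.94 per hour

2.94 per hour


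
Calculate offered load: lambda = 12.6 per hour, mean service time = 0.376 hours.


Offered load a = lambda * E[S] = 12.6 * 0.376 = 4.74 Erlangs

4.74 Erlangs


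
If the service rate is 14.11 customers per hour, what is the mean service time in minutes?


Mean service time = 60/mu = 60/14.11 = 4.25 minutes

4.25 minutes


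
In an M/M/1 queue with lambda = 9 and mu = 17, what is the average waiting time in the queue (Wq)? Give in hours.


rho = 9/17; Wq = rho/(mu - lambda) = 0.0662 hours

0.0662 hours


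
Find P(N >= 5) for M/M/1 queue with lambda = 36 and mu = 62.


P(N >= 5) = rho^5 = (36/62)^5 = 0.066

0.066


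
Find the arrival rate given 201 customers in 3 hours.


lambda = total arrivals / time = 201 / 3 = 67.0 per hour

67.0 per hour


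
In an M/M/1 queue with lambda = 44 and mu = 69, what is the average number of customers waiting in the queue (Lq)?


rho = 44/69; Lq = rho^2/(1-rho) = 1.12

1.12


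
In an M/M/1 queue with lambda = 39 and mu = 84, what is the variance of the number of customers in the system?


rho = 39/84; Var(N) = rho/(1-rho)^2 = 1.62

1.62


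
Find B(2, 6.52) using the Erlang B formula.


B(N,A) = (A^N/N!) / sum(A^k/k!, k=0..N) with N=2, A=6.52 = 0.7387

0.7387


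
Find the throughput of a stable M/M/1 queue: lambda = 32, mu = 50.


For a stable queue (lambda < mu), throughput = lambda = 32 per hour

32 per hour


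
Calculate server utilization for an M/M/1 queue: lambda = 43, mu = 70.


rho = lambda/mu = 43/70 = 0.6143

0.6143


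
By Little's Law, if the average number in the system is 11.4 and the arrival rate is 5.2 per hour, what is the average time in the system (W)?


W = L / lambda = 11.4 / 5.2 = 2.1923 hours

2.1923 hours


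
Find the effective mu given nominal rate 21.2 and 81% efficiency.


Effective rate = mu * efficiency = 21.2 * 0.81 = 17.17 per hour

17.17 per hour


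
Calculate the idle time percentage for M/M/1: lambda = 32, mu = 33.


Idle fraction = (1 - rho) * 100 = (1 - 32/33) * 100 = 3.0%

3.0%


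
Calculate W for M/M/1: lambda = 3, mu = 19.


W = 1/(mu - lambda) = 1/(19 - 3) = 0.0625 hours

0.0625 hours


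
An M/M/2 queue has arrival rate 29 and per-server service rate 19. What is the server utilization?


rho = lambda/(c*mu) = 29/(2*19) = 0.7632

0.7632


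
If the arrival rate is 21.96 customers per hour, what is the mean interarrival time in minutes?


Mean interarrival time = 60/lambda = 60/21.96 = 2.73 minutes

2.73 minutes


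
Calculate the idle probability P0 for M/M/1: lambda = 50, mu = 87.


P0 = 1 - rho = 1 - 50/87 = 0.4253

0.4253


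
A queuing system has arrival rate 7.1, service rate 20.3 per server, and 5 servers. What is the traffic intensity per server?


rho = lambda / (c * mu) = 7.1 / (5 * 20.3) = 0.07

0.07


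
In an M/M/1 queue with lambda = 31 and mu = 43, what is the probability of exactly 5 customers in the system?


rho = 31/43; P(n) = (1-rho)*rho^n = (1-31/43)*(31/43)^5 = 0.0543

0.0543


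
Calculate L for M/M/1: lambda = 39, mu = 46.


rho = 39/46; L = rho/(1-rho) = 5.57

5.57


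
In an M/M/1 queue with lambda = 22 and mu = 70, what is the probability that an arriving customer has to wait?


P(wait) = rho = lambda/mu = 22/70 = 0.3143

0.3143


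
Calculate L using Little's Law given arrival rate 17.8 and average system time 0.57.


L = lambda * W = 17.8 * 0.57 = 10.15

10.15


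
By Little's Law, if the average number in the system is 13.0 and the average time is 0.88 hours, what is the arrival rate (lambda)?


lambda = L / W = 13.0 / 0.88 = 14.77 per hour

14.77 per hour


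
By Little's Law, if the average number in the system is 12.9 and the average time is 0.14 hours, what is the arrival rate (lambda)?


lambda = L / W = 12.9 / 0.14 = 92.14 per hour

92.14 per hour


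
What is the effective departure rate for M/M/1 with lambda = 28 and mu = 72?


For a stable queue (lambda < mu), throughput = lambda = 28 per hour

28 per hour


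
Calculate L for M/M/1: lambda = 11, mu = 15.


rho = 11/15; L = rho/(1-rho) = 2.75

2.75


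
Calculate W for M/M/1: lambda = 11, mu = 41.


W = 1/(mu - lambda) = 1/(41 - 11) = 0.0333 hours

0.0333 hours


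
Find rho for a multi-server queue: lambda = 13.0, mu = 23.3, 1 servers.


rho = lambda / (c * mu) = 13.0 / (1 * 23.3) = 0.5579

0.5579


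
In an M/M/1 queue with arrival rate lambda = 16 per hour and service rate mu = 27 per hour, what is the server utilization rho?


rho = lambda/mu = 16/27 = 0.5926

0.5926


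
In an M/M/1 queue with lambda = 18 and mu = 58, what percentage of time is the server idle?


Idle fraction = (1 - rho) * 100 = (1 - 18/58) * 100 = 69.0%

69.0%


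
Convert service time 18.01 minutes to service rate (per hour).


mu = 60 / avg_service_time = 60 / 18.01 = 3.33 per hour

3.33 per hour


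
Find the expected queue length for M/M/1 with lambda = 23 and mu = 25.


rho = 23/25; Lq = rho^2/(1-rho) = 10.58

10.58


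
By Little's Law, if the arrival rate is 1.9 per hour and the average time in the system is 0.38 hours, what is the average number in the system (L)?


L = lambda * W = 1.9 * 0.38 = 0.72

0.72


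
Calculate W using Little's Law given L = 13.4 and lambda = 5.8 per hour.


W = L / lambda = 13.4 / 5.8 = 2.3103 hours

2.3103 hours


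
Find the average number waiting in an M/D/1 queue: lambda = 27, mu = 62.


M/D/1: Lq = rho^2 / (2*(1-rho)) where rho = 27/62; Lq = 0.17

0.17


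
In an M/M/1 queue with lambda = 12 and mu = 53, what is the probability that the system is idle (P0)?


P0 = 1 - rho = 1 - 12/53 = 0.7736

0.7736


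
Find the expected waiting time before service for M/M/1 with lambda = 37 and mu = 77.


rho = 37/77; Wq = rho/(mu - lambda) = 0.012 hours

0.012 hours


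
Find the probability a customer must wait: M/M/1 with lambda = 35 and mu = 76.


P(wait) = rho = lambda/mu = 35/76 = 0.4605

0.4605


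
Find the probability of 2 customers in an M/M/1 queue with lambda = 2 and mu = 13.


rho = 2/13; P(n) = (1-rho)*rho^n = (1-2/13)*(2/13)^2 = 0.02

0.02


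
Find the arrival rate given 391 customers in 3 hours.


lambda = total arrivals / time = 391 / 3 = 130.33 per hour

130.33 per hour


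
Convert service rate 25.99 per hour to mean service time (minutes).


Mean service time = 60/mu = 60/25.99 = 2.31 minutes

2.31 minutes


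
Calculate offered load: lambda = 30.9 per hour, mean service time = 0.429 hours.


Offered load a = lambda * E[S] = 30.9 * 0.429 = 13.26 Erlangs

13.26 Erlangs


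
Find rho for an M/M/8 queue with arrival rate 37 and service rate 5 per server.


rho = lambda/(c*mu) = 37/(8*5) = 0.925

0.925


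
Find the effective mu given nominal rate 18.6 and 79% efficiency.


Effective rate = mu * efficiency = 18.6 * 0.79 = 14.69 per hour

14.69 per hour


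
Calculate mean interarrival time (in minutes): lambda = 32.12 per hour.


Mean interarrival time = 60/lambda = 60/32.12 = 1.87 minutes

1.87 minutes


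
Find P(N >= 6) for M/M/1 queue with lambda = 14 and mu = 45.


P(N >= 6) = rho^6 = (14/45)^6 = 0.0009

0.0009


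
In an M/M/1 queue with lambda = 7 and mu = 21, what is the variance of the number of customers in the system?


rho = 7/21; Var(N) = rho/(1-rho)^2 = 0.75

0.75


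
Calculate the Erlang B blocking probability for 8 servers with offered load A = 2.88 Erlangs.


B(N,A) = (A^N/N!) / sum(A^k/k!, k=0..N) with N=8, A=2.88 = 0.0066

0.0066


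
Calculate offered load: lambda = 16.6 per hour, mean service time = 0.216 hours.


Offered load a = lambda * E[S] = 16.6 * 0.216 = 3.59 Erlangs

3.59 Erlangs


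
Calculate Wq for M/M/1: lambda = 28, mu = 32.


rho = 28/32; Wq = rho/(mu - lambda) = 0.2188 hours

0.2188 hours


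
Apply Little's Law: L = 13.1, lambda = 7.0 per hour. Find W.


W = L / lambda = 13.1 / 7.0 = 1.8714 hours

1.8714 hours


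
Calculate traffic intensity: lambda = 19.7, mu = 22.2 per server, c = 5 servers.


rho = lambda / (c * mu) = 19.7 / (5 * 22.2) = 0.1775

0.1775


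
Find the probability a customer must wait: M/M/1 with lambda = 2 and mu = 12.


P(wait) = rho = lambda/mu = 2/12 = 0.1667

0.1667


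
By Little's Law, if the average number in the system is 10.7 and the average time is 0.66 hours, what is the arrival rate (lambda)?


lambda = L / W = 10.7 / 0.66 = 16.21 per hour

16.21 per hour


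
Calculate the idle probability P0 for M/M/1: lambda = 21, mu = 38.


P0 = 1 - rho = 1 - 21/38 = 0.4474

0.4474


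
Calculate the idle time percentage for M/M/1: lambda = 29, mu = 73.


Idle fraction = (1 - rho) * 100 = (1 - 29/73) * 100 = 60.3%

60.3%


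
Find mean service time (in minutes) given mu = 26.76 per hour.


Mean service time = 60/mu = 60/26.76 = 2.24 minutes

2.24 minutes


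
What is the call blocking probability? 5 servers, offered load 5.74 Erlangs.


B(N,A) = (A^N/N!) / sum(A^k/k!, k=0..N) with N=5, A=5.74 = 0.3419

0.3419


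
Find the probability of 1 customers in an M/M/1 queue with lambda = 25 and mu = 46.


rho = 25/46; P(n) = (1-rho)*rho^n = (1-25/46)*(25/46)^1 = 0.2481

0.2481


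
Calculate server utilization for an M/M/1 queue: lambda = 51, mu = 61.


rho = lambda/mu = 51/61 = 0.8361

0.8361


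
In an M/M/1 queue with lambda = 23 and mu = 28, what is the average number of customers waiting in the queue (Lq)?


rho = 23/28; Lq = rho^2/(1-rho) = 3.78

3.78


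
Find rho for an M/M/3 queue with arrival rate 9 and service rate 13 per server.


rho = lambda/(c*mu) = 9/(3*13) = 0.2308

0.2308


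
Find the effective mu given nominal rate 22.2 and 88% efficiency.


Effective rate = mu * efficiency = 22.2 * 0.88 = 19.54 per hour

19.54 per hour


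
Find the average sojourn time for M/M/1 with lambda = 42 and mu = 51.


W = 1/(mu - lambda) = 1/(51 - 42) = 0.1111 hours

0.1111 hours


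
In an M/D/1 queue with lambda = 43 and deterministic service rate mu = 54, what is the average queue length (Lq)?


M/D/1: Lq = rho^2 / (2*(1-rho)) where rho = 43/54; Lq = 1.56

1.56


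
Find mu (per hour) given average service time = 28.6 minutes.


mu = 60 / avg_service_time = 60 / 28.6 = 2.1 per hour

2.1 per hour


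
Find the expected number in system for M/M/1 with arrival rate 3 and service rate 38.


rho = 3/38; L = rho/(1-rho) = 0.09

0.09


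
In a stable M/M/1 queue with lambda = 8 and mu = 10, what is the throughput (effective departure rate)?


For a stable queue (lambda < mu), throughput = lambda = 8 per hour

8 per hour


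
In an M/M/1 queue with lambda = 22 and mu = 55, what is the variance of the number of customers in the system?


rho = 22/55; Var(N) = rho/(1-rho)^2 = 1.11

1.11


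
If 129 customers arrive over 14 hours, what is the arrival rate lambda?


lambda = total arrivals / time = 129 / 14 = 9.21 per hour

9.21 per hour


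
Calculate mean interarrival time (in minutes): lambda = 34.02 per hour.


Mean interarrival time = 60/lambda = 60/34.02 = 1.76 minutes

1.76 minutes


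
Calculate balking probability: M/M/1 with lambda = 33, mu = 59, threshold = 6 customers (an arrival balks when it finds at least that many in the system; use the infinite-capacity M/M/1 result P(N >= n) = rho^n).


P(N >= 6) = rho^6 = (33/59)^6 = 0.0306

0.0306


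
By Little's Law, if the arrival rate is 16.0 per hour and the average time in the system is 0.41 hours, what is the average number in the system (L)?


L = lambda * W = 16.0 * 0.41 = 6.56

6.56


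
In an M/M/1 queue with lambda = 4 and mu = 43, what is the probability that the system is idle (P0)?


P0 = 1 - rho = 1 - 4/43 = 0.907

0.907


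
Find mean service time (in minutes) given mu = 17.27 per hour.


Mean service time = 60/mu = 60/17.27 = 3.47 minutes

3.47 minutes


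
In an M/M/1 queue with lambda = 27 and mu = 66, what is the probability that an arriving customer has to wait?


P(wait) = rho = lambda/mu = 27/66 = 0.4091

0.4091


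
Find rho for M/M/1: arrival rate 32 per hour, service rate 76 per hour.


rho = lambda/mu = 32/76 = 0.4211

0.4211


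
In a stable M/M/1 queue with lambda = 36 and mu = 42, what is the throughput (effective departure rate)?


For a stable queue (lambda < mu), throughput = lambda = 36 per hour

36 per hour


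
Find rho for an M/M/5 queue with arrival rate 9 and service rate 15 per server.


rho = lambda/(c*mu) = 9/(5*15) = 0.12

0.12


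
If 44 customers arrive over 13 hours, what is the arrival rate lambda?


lambda = total arrivals / time = 44 / 13 = 3.38 per hour

3.38 per hour


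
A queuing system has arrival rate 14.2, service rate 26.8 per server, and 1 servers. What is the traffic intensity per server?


rho = lambda / (c * mu) = 14.2 / (1 * 26.8) = 0.5299

0.5299


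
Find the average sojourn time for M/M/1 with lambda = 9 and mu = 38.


W = 1/(mu - lambda) = 1/(38 - 9) = 0.0345 hours

0.0345 hours


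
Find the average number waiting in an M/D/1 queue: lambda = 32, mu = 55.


M/D/1: Lq = rho^2 / (2*(1-rho)) where rho = 32/55; Lq = 0.4

0.4


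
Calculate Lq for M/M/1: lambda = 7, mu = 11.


rho = 7/11; Lq = rho^2/(1-rho) = 1.11

1.11


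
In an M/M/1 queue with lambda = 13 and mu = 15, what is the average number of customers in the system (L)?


rho = 13/15; L = rho/(1-rho) = 6.5

6.5


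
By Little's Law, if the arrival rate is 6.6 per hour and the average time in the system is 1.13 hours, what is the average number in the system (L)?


L = lambda * W = 6.6 * 1.13 = 7.46

7.46


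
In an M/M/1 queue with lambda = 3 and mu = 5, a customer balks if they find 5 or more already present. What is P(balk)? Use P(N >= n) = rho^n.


P(N >= 5) = rho^5 = (3/5)^5 = 0.0778

0.0778


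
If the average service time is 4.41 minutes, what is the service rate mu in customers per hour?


mu = 60 / avg_service_time = 60 / 4.41 = 13.61 per hour

13.61 per hour


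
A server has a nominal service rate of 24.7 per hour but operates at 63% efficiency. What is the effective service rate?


Effective rate = mu * efficiency = 24.7 * 0.63 = 15.56 per hour

15.56 per hour


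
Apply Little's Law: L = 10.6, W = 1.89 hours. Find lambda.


lambda = L / W = 10.6 / 1.89 = 5.61 per hour

5.61 per hour


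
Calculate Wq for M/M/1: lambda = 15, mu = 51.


rho = 15/51; Wq = rho/(mu - lambda) = 0.0082 hours

0.0082 hours


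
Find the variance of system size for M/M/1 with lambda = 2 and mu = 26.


rho = 2/26; Var(N) = rho/(1-rho)^2 = 0.09

0.09


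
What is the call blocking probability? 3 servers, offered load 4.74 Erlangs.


B(N,A) = (A^N/N!) / sum(A^k/k!, k=0..N) with N=3, A=4.74 = 0.5112

0.5112


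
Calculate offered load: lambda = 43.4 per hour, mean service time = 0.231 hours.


Offered load a = lambda * E[S] = 43.4 * 0.231 = 10.03 Erlangs

10.03 Erlangs


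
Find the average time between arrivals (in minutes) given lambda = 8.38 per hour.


Mean interarrival time = 60/lambda = 60/8.38 = 7.16 minutes

7.16 minutes


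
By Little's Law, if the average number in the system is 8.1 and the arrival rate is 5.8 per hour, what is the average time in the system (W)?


W = L / lambda = 8.1 / 5.8 = 1.3966 hours

1.3966 hours


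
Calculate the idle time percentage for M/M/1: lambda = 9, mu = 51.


Idle fraction = (1 - rho) * 100 = (1 - 9/51) * 100 = 82.4%

82.4%


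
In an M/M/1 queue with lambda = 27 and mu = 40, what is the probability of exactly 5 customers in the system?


rho = 27/40; P(n) = (1-rho)*rho^n = (1-27/40)*(27/40)^5 = 0.0455

0.0455


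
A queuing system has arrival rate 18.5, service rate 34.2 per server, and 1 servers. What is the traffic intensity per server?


rho = lambda / (c * mu) = 18.5 / (1 * 34.2) = 0.5409

0.5409


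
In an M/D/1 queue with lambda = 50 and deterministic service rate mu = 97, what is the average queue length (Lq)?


M/D/1: Lq = rho^2 / (2*(1-rho)) where rho = 50/97; Lq = 0.27

0.27


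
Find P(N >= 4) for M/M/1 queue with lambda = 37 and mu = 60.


P(N >= 4) = rho^4 = (37/60)^4 = 0.1446

0.1446


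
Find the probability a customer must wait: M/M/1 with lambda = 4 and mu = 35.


P(wait) = rho = lambda/mu = 4/35 = 0.1143

0.1143


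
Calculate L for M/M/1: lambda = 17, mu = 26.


rho = 17/26; L = rho/(1-rho) = 1.89

1.89


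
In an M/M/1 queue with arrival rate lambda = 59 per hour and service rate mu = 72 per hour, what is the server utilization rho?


rho = lambda/mu = 59/72 = 0.8194

0.8194


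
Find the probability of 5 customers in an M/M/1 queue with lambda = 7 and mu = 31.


rho = 7/31; P(n) = (1-rho)*rho^n = (1-7/31)*(7/31)^5 = 0.0005

0.0005


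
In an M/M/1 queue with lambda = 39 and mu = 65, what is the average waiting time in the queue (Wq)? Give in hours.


rho = 39/65; Wq = rho/(mu - lambda) = 0.0231 hours

0.0231 hours


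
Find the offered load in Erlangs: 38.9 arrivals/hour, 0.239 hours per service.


Offered load a = lambda * E[S] = 38.9 * 0.239 = 9.3 Erlangs

9.3 Erlangs


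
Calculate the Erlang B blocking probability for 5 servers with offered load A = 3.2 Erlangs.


B(N,A) = (A^N/N!) / sum(A^k/k!, k=0..N) with N=5, A=3.2 = 0.1274

0.1274


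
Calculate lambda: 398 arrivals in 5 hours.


lambda = total arrivals / time = 398 / 5 = 79.6 per hour

79.6 per hour


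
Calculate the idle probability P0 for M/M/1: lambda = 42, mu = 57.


P0 = 1 - rho = 1 - 42/57 = 0.2632

0.2632


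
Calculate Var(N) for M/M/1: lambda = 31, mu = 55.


rho = 31/55; Var(N) = rho/(1-rho)^2 = 2.96

2.96


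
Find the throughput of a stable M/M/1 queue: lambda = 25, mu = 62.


For a stable queue (lambda < mu), throughput = lambda = 25 per hour

25 per hour


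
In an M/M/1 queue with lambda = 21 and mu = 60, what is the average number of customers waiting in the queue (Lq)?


rho = 21/60; Lq = rho^2/(1-rho) = 0.19

0.19


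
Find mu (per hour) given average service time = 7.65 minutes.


mu = 60 / avg_service_time = 60 / 7.65 = 7.84 per hour

7.84 per hour


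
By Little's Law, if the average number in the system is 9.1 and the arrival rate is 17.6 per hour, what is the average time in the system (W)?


W = L / lambda = 9.1 / 17.6 = 0.517 hours

0.517 hours


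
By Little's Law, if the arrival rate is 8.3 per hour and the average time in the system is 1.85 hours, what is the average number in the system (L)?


L = lambda * W = 8.3 * 1.85 = 15.36

15.36


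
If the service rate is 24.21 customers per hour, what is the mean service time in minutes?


Mean service time = 60/mu = 60/24.21 = 2.48 minutes

2.48 minutes


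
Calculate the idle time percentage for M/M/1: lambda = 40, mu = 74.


Idle fraction = (1 - rho) * 100 = (1 - 40/74) * 100 = 45.9%

45.9%


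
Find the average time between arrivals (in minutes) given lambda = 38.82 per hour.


Mean interarrival time = 60/lambda = 60/38.82 = 1.55 minutes

1.55 minutes


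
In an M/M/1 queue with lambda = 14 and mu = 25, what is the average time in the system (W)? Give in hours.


W = 1/(mu - lambda) = 1/(25 - 14) = 0.0909 hours

0.0909 hours
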